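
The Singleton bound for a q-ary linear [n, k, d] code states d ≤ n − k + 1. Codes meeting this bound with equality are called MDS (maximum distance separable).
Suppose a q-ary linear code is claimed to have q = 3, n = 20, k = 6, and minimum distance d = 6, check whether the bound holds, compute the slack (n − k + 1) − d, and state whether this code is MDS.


Singleton RHS = n − k + 1 = 15, slack = 9, bound satisfied, not MDS.

Singleton bound: d ≤ n − k + 1.
Here n = 20, k = 6, so n − k + 1 = 15.
Given d = 6, check d ≤ 15: YES.
Slack = (n − k + 1) − d = 9.
The code is NOT MDS (slack = 9 > 0).
Description: the claimed parameters are [20, 6, 6]_3; such a code would be non-MDS.


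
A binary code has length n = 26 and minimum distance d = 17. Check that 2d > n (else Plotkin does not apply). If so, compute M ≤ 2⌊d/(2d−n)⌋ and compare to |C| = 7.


Plotkin bound M ≤ 4; given |C| = 7 > bound (violated).

Check applicability: 2d = 34, n = 26.
2d − n = 8 > 0, so Plotkin applies.
Compute d/(2d−n) = 17/8 ≈ 2.1250.
⌊d/(2d−n)⌋ = 2.
Plotkin bound: M ≤ 2·2 = 4.
Given |C| = 7, check: VIOLATED.
This |C| is above the Plotkin bound, so no binary code with n = 26, d = 17 and 7 codewords exists.


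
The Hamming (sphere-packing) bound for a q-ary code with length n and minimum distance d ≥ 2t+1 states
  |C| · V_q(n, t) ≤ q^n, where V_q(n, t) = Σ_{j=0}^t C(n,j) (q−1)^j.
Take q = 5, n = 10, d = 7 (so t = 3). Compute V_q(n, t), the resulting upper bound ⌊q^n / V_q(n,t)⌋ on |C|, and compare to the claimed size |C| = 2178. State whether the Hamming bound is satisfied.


V_q(n, t) = 8441, q^n = 9765625, Hamming bound = 1156, |C| = 2178 > bound (violated).

Step 1: Compute V_q(n, t) = Σ_{j=0}^3 C(n, j) (q−1)^j.
  j = 0: C(10,0)·(4)^0 = 1·1 = 1.
  j = 1: C(10,1)·(4)^1 = 10·4 = 40.
  j = 2: C(10,2)·(4)^2 = 45·16 = 720.
  j = 3: C(10,3)·(4)^3 = 120·64 = 7680.
  V_q(n, t) = 1 + 40 + 720 + 7680 = 8441.
Step 2: q^n = 5^10 = 9765625.
Step 3: Hamming bound ⌊q^n / V_q(n,t)⌋ = ⌊9765625/8441⌋ = 1156.
Step 4: Compare |C| = 2178 to 1156: violated.
The claimed |C| lies above the Hamming bound, so no 5-ary code of length 10 with d ≥ 7 can have 2178 codewords.


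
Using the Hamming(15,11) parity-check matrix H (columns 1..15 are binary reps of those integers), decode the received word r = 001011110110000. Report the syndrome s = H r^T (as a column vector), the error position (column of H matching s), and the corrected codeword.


s = (1, 1, 1, 0)^T, error position = 14, corrected codeword c = 001011110110010

Compute s = H r^T mod 2 one row at a time:
  s_1 = 1 + 0 + 1 + 1 + 0 + 0 + 0 + 0 = 3 ≡ 1 (mod 2).
  s_2 = 0 + 1 + 1 + 1 + 0 + 0 + 0 + 0 = 3 ≡ 1 (mod 2).
  s_3 = 0 + 1 + 1 + 1 + 1 + 1 + 0 + 0 = 5 ≡ 1 (mod 2).
  s_4 = 0 + 1 + 1 + 1 + 0 + 1 + 0 + 0 = 4 ≡ 0 (mod 2).
s = (1, 1, 1, 0)^T — this equals column 14 of H (binary 1110), so error is at position 14.
Correct: flip bit 14 of r = 001011110110000 to get c = 001011110110010.


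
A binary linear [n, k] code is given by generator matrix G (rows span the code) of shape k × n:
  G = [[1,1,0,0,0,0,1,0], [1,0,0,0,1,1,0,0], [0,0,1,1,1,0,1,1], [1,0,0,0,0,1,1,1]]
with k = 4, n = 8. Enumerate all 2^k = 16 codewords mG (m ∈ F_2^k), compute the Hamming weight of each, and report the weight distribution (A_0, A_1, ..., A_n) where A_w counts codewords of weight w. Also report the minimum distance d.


Weight distribution: A_0 = 1, A_2 = 1, A_3 = 4, A_4 = 3, A_5 = 4, A_6 = 3. Minimum distance d = 2.

Enumerate all 2^4 = 16 messages m ∈ F_2^4.
For each, compute codeword c = mG in F_2^8, then tally its weight.
  m = 0000 → c = 00000000, weight = 0.
  m = 1000 → c = 11000010, weight = 3.
  m = 0100 → c = 10001100, weight = 3.
  m = 1100 → c = 01001110, weight = 4.
  m = 0010 → c = 00111011, weight = 5.
  m = 1010 → c = 11111001, weight = 6.
  m = 0110 → c = 10110111, weight = 6.
  m = 1110 → c = 01110101, weight = 5.
  m = 0001 → c = 10000111, weight = 4.
  m = 1001 → c = 01000101, weight = 3.
  m = 0101 → c = 00001011, weight = 3.
  m = 1101 → c = 11001001, weight = 4.
  m = 0011 → c = 10111100, weight = 5.
  m = 1011 → c = 01111110, weight = 6.
  m = 0111 → c = 00110000, weight = 2.
  m = 1111 → c = 11110010, weight = 5.
Tally weights:
  weight 0: 1 codewords.
  weight 2: 1 codewords.
  weight 3: 4 codewords.
  weight 4: 3 codewords.
  weight 5: 4 codewords.
  weight 6: 3 codewords.
Minimum distance d = smallest w > 0 with A_w > 0 = 2.
Sanity: Σ A_w = 16 = 2^4 = 16 ✓.


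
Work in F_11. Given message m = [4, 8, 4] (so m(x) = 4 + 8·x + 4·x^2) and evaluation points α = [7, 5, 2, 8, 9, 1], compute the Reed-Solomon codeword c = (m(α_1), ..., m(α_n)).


c = [3, 1, 3, 5, 4, 5]

Message polynomial: m(x) = 4 + 8·x + 4·x^2 (mod 11).
For each evaluation point α_i, compute m(α_i) mod 11:
  α_1 = 7: Horner steps 4 → 3 → 3, so m(7) = 3.
  α_2 = 5: Horner steps 4 → 6 → 1, so m(5) = 1.
  α_3 = 2: Horner steps 4 → 5 → 3, so m(2) = 3.
  α_4 = 8: Horner steps 4 → 7 → 5, so m(8) = 5.
  α_5 = 9: Horner steps 4 → 0 → 4, so m(9) = 4.
  α_6 = 1: Horner steps 4 → 1 → 5, so m(1) = 5.
Codeword c = [3, 1, 3, 5, 4, 5] ∈ F_11^6.


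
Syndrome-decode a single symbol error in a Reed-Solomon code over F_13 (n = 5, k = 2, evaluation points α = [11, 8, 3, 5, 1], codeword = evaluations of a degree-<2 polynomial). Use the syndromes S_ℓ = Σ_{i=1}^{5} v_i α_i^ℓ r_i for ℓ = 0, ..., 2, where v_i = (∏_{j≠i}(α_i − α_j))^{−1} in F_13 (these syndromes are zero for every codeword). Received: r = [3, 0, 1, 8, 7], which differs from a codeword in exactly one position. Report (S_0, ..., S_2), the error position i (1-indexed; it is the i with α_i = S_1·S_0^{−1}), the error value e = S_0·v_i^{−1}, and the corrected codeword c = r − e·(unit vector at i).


S = (4, 6, 9), error at position 2, error magnitude e = 1, c = [3, 12, 1, 8, 7].

Step 1: column multipliers v_i = (∏_{j≠i}(α_i − α_j))^{−1} mod 13.
  i = 1 (α = 11): (11−8)(11−3)(11−5)(11−1) = 3·8·6·10 = 1440 ≡ 10, so v_1 = 10^{−1} = 4 (mod 13).
  i = 2 (α = 8): (8−11)(8−3)(8−5)(8−1) = (−3)·5·3·7 = −315 ≡ 10, so v_2 = 10^{−1} = 4 (mod 13).
  i = 3 (α = 3): (3−11)(3−8)(3−5)(3−1) = (−8)·(−5)·(−2)·2 = −160 ≡ 9, so v_3 = 9^{−1} = 3 (mod 13).
  i = 4 (α = 5): (5−11)(5−8)(5−3)(5−1) = (−6)·(−3)·2·4 = 144 ≡ 1, so v_4 = 1^{−1} = 1 (mod 13).
  i = 5 (α = 1): (1−11)(1−8)(1−3)(1−5) = (−10)·(−7)·(−2)·(−4) = 560 ≡ 1, so v_5 = 1^{−1} = 1 (mod 13).
  v = [4, 4, 3, 1, 1].
Step 2: syndromes of r = [3, 0, 1, 8, 7] (all sums mod 13).
  S_0 = Σ v_i r_i = 4·3 + 4·0 + 3·1 + 1·8 + 1·7 = 30 ≡ 4.
  S_1 = Σ v_i α_i r_i = 4·11·3 + 4·8·0 + 3·3·1 + 1·5·8 + 1·1·7 = 188 ≡ 6.
  α_i^2 mod 13 = [4, 12, 9, 12, 1].
  S_2 = Σ v_i α_i^2 r_i = 4·4·3 + 4·12·0 + 3·9·1 + 1·12·8 + 1·1·7 = 178 ≡ 9.
  S = (4, 6, 9) ≠ 0, so r is not a codeword (an error is present).
Step 3: locate the error. For a single error e at position i, S_ℓ = v_i·e·α_i^ℓ, so α_err = S_1/S_0.
  S_0^{−1} = 4^{−1} = 10 (mod 13), so α_err = 6·10 = 60 ≡ 8 = α_2. Error position i = 2.
  Consistency check: S_2/S_1 = 9·11 = 99 ≡ 8 = α_err ✓ (single-error assumption holds).
Step 4: error magnitude e = S_0/v_2 = S_0·∏_{j≠2}(α_2 − α_j) = 4·10 = 40 ≡ 1 (mod 13).
Step 5: correct position 2: c_2 = r_2 − e = 0 − 1 ≡ 12 (mod 13). Hence c = [3, 12, 1, 8, 7].
  Check: interpolating c through the α_i gives m(x) = 10 + 10·x (degree < 2) with m(α_i) = c_i for every i, so c is indeed a codeword.


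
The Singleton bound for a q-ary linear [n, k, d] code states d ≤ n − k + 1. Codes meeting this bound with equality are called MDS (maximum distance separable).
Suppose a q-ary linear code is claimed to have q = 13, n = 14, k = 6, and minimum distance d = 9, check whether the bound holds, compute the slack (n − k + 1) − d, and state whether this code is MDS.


Singleton RHS = n − k + 1 = 9, slack = 0, bound satisfied, MDS.

Singleton bound: d ≤ n − k + 1.
Here n = 14, k = 6, so n − k + 1 = 9.
Given d = 9, check d ≤ 9: YES.
Slack = (n − k + 1) − d = 0.
The code is MDS (slack = 0).
Description: the claimed parameters are [14, 6, 9]_13; such a code would be MDS (meets Singleton bound).


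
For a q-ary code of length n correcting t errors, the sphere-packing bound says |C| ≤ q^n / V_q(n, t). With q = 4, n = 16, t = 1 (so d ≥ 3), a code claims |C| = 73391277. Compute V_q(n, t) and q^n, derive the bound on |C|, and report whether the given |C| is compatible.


V_q(n, t) = 49, q^n = 4294967296, Hamming bound = 87652393, |C| = 73391277 ≤ bound (satisfied).

Step 1: Compute V_q(n, t) = Σ_{j=0}^1 C(n, j) (q−1)^j.
  j = 0: C(16,0)·(3)^0 = 1·1 = 1.
  j = 1: C(16,1)·(3)^1 = 16·3 = 48.
  V_q(n, t) = 1 + 48 = 49.
Step 2: q^n = 4^16 = 4294967296.
Step 3: Hamming bound ⌊q^n / V_q(n,t)⌋ = ⌊4294967296/49⌋ = 87652393.
Step 4: Compare |C| = 73391277 to 87652393: satisfied.
The claimed |C| lies below the Hamming bound.


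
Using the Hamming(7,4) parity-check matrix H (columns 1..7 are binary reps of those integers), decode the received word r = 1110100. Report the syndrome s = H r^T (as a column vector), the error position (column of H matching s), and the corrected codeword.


s = (1, 0, 1)^T, error position = 5, corrected codeword c = 1110000

Compute s = H r^T mod 2 one row at a time:
  s_1 = 0 + 1 + 0 + 0 = 1 ≡ 1 (mod 2).
  s_2 = 1 + 1 + 0 + 0 = 2 ≡ 0 (mod 2).
  s_3 = 1 + 1 + 1 + 0 = 3 ≡ 1 (mod 2).
s = (1, 0, 1)^T — this equals column 5 of H (binary 101), so error is at position 5.
Correct: flip bit 5 of r = 1110100 to get c = 1110000.


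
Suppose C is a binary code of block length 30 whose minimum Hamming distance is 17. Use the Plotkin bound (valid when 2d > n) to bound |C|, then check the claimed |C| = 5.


Plotkin bound M ≤ 8; given |C| = 5 ≤ bound (satisfied).

Check applicability: 2d = 34, n = 30.
2d − n = 4 > 0, so Plotkin applies.
Compute d/(2d−n) = 17/4 ≈ 4.2500.
⌊d/(2d−n)⌋ = 4.
Plotkin bound: M ≤ 2·4 = 8.
Given |C| = 5, check: satisfied.
This |C| is below the Plotkin bound.


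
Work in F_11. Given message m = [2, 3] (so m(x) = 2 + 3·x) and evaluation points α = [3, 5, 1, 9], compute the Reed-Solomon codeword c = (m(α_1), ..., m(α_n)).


c = [0, 6, 5, 7]

Message polynomial: m(x) = 2 + 3·x (mod 11).
For each evaluation point α_i, compute m(α_i) mod 11:
  α_1 = 3: Horner steps 3 → 0, so m(3) = 0.
  α_2 = 5: Horner steps 3 → 6, so m(5) = 6.
  α_3 = 1: Horner steps 3 → 5, so m(1) = 5.
  α_4 = 9: Horner steps 3 → 7, so m(9) = 7.
Codeword c = [0, 6, 5, 7] ∈ F_11^4.


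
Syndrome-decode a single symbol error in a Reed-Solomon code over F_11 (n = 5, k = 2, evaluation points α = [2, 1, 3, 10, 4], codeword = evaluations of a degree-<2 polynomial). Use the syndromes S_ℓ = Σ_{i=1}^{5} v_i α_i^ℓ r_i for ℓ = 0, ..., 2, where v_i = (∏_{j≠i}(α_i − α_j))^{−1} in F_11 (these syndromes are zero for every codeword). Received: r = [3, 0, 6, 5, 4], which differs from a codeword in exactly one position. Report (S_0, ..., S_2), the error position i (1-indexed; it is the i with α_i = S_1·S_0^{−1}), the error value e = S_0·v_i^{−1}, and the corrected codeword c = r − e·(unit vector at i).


S = (9, 3, 1), error at position 5, error magnitude e = 6, c = [3, 0, 6, 5, 9].

Step 1: column multipliers v_i = (∏_{j≠i}(α_i − α_j))^{−1} mod 11.
  i = 1 (α = 2): (2−1)(2−3)(2−10)(2−4) = 1·(−1)·(−8)·(−2) = −16 ≡ 6, so v_1 = 6^{−1} = 2 (mod 11).
  i = 2 (α = 1): (1−2)(1−3)(1−10)(1−4) = (−1)·(−2)·(−9)·(−3) = 54 ≡ 10, so v_2 = 10^{−1} = 10 (mod 11).
  i = 3 (α = 3): (3−2)(3−1)(3−10)(3−4) = 1·2·(−7)·(−1) = 14 ≡ 3, so v_3 = 3^{−1} = 4 (mod 11).
  i = 4 (α = 10): (10−2)(10−1)(10−3)(10−4) = 8·9·7·6 = 3024 ≡ 10, so v_4 = 10^{−1} = 10 (mod 11).
  i = 5 (α = 4): (4−2)(4−1)(4−3)(4−10) = 2·3·1·(−6) = −36 ≡ 8, so v_5 = 8^{−1} = 7 (mod 11).
  v = [2, 10, 4, 10, 7].
Step 2: syndromes of r = [3, 0, 6, 5, 4] (all sums mod 11).
  S_0 = Σ v_i r_i = 2·3 + 10·0 + 4·6 + 10·5 + 7·4 = 108 ≡ 9.
  S_1 = Σ v_i α_i r_i = 2·2·3 + 10·1·0 + 4·3·6 + 10·10·5 + 7·4·4 = 696 ≡ 3.
  α_i^2 mod 11 = [4, 1, 9, 1, 5].
  S_2 = Σ v_i α_i^2 r_i = 2·4·3 + 10·1·0 + 4·9·6 + 10·1·5 + 7·5·4 = 430 ≡ 1.
  S = (9, 3, 1) ≠ 0, so r is not a codeword (an error is present).
Step 3: locate the error. For a single error e at position i, S_ℓ = v_i·e·α_i^ℓ, so α_err = S_1/S_0.
  S_0^{−1} = 9^{−1} = 5 (mod 11), so α_err = 3·5 = 15 ≡ 4 = α_5. Error position i = 5.
  Consistency check: S_2/S_1 = 1·4 = 4 ≡ 4 = α_err ✓ (single-error assumption holds).
Step 4: error magnitude e = S_0/v_5 = S_0·∏_{j≠5}(α_5 − α_j) = 9·8 = 72 ≡ 6 (mod 11).
Step 5: correct position 5: c_5 = r_5 − e = 4 − 6 ≡ 9 (mod 11). Hence c = [3, 0, 6, 5, 9].
  Check: interpolating c through the α_i gives m(x) = 8 + 3·x (degree < 2) with m(α_i) = c_i for every i, so c is indeed a codeword.


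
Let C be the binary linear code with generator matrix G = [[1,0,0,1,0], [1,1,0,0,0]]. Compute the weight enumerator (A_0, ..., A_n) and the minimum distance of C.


Weight distribution: A_0 = 1, A_2 = 3. Minimum distance d = 2.

Enumerate all 2^2 = 4 messages m ∈ F_2^2.
For each, compute codeword c = mG in F_2^5, then tally its weight.
  m = 00 → c = 00000, weight = 0.
  m = 10 → c = 10010, weight = 2.
  m = 01 → c = 11000, weight = 2.
  m = 11 → c = 01010, weight = 2.
Tally weights:
  weight 0: 1 codewords.
  weight 2: 3 codewords.
Minimum distance d = smallest w > 0 with A_w > 0 = 2.
Sanity: Σ A_w = 4 = 2^2 = 4 ✓.


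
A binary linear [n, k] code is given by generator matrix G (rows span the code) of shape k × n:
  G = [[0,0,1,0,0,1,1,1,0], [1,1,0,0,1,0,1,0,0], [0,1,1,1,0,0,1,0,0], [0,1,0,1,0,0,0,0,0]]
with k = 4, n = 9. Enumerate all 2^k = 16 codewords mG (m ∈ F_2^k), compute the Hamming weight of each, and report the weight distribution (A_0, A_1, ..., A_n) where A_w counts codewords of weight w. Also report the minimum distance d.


Weight distribution: A_0 = 1, A_2 = 3, A_4 = 7, A_6 = 5. Minimum distance d = 2.

Enumerate all 2^4 = 16 messages m ∈ F_2^4.
For each, compute codeword c = mG in F_2^9, then tally its weight.
  m = 0000 → c = 000000000, weight = 0.
  m = 1000 → c = 001001110, weight = 4.
  m = 0100 → c = 110010100, weight = 4.
  m = 1100 → c = 111011010, weight = 6.
  m = 0010 → c = 011100100, weight = 4.
  m = 1010 → c = 010101010, weight = 4.
  m = 0110 → c = 101110000, weight = 4.
  m = 1110 → c = 100111110, weight = 6.
  m = 0001 → c = 010100000, weight = 2.
  m = 1001 → c = 011101110, weight = 6.
  m = 0101 → c = 100110100, weight = 4.
  m = 1101 → c = 101111010, weight = 6.
  m = 0011 → c = 001000100, weight = 2.
  m = 1011 → c = 000001010, weight = 2.
  m = 0111 → c = 111010000, weight = 4.
  m = 1111 → c = 110011110, weight = 6.
Tally weights:
  weight 0: 1 codewords.
  weight 2: 3 codewords.
  weight 4: 7 codewords.
  weight 6: 5 codewords.
Minimum distance d = smallest w > 0 with A_w > 0 = 2.
Sanity: Σ A_w = 16 = 2^4 = 16 ✓.


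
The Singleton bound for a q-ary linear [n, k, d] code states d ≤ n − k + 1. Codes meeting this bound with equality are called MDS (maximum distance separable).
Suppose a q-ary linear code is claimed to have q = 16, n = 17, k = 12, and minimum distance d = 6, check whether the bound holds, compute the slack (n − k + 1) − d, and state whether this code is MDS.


Singleton RHS = n − k + 1 = 6, slack = 0, bound satisfied, MDS.

Singleton bound: d ≤ n − k + 1.
Here n = 17, k = 12, so n − k + 1 = 6.
Given d = 6, check d ≤ 6: YES.
Slack = (n − k + 1) − d = 0.
The code is MDS (slack = 0).
Description: the claimed parameters are [17, 12, 6]_16; such a code would be MDS (meets Singleton bound).


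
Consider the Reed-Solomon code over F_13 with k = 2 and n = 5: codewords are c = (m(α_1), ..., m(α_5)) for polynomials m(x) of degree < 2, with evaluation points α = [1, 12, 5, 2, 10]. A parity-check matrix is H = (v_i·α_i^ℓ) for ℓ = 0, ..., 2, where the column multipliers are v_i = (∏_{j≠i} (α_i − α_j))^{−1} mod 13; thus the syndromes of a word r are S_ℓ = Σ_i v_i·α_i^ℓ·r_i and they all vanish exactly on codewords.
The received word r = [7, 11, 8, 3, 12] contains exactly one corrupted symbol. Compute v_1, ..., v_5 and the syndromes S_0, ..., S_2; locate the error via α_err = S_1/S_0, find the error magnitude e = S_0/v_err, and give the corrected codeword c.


S = (6, 6, 6), error at position 1, error magnitude e = 10, c = [10, 11, 8, 3, 12].

Step 1: column multipliers v_i = (∏_{j≠i}(α_i − α_j))^{−1} mod 13.
  i = 1 (α = 1): (1−12)(1−5)(1−2)(1−10) = (−11)·(−4)·(−1)·(−9) = 396 ≡ 6, so v_1 = 6^{−1} = 11 (mod 13).
  i = 2 (α = 12): (12−1)(12−5)(12−2)(12−10) = 11·7·10·2 = 1540 ≡ 6, so v_2 = 6^{−1} = 11 (mod 13).
  i = 3 (α = 5): (5−1)(5−12)(5−2)(5−10) = 4·(−7)·3·(−5) = 420 ≡ 4, so v_3 = 4^{−1} = 10 (mod 13).
  i = 4 (α = 2): (2−1)(2−12)(2−5)(2−10) = 1·(−10)·(−3)·(−8) = −240 ≡ 7, so v_4 = 7^{−1} = 2 (mod 13).
  i = 5 (α = 10): (10−1)(10−12)(10−5)(10−2) = 9·(−2)·5·8 = −720 ≡ 8, so v_5 = 8^{−1} = 5 (mod 13).
  v = [11, 11, 10, 2, 5].
Step 2: syndromes of r = [7, 11, 8, 3, 12] (all sums mod 13).
  S_0 = Σ v_i r_i = 11·7 + 11·11 + 10·8 + 2·3 + 5·12 = 344 ≡ 6.
  S_1 = Σ v_i α_i r_i = 11·1·7 + 11·12·11 + 10·5·8 + 2·2·3 + 5·10·12 = 2541 ≡ 6.
  α_i^2 mod 13 = [1, 1, 12, 4, 9].
  S_2 = Σ v_i α_i^2 r_i = 11·1·7 + 11·1·11 + 10·12·8 + 2·4·3 + 5·9·12 = 1722 ≡ 6.
  S = (6, 6, 6) ≠ 0, so r is not a codeword (an error is present).
Step 3: locate the error. For a single error e at position i, S_ℓ = v_i·e·α_i^ℓ, so α_err = S_1/S_0.
  S_0^{−1} = 6^{−1} = 11 (mod 13), so α_err = 6·11 = 66 ≡ 1 = α_1. Error position i = 1.
  Consistency check: S_2/S_1 = 6·11 = 66 ≡ 1 = α_err ✓ (single-error assumption holds).
Step 4: error magnitude e = S_0/v_1 = S_0·∏_{j≠1}(α_1 − α_j) = 6·6 = 36 ≡ 10 (mod 13).
Step 5: correct position 1: c_1 = r_1 − e = 7 − 10 ≡ 10 (mod 13). Hence c = [10, 11, 8, 3, 12].
  Check: interpolating c through the α_i gives m(x) = 4 + 6·x (degree < 2) with m(α_i) = c_i for every i, so c is indeed a codeword.


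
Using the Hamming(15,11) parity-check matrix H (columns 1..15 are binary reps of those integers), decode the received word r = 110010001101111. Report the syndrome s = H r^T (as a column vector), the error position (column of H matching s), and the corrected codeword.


s = (0, 1, 0, 1)^T, error position = 5, corrected codeword c = 110000001101111

Compute s = H r^T mod 2 one row at a time:
  s_1 = 0 + 1 + 1 + 0 + 1 + 1 + 1 + 1 = 6 ≡ 0 (mod 2).
  s_2 = 0 + 1 + 0 + 0 + 1 + 1 + 1 + 1 = 5 ≡ 1 (mod 2).
  s_3 = 1 + 0 + 0 + 0 + 1 + 0 + 1 + 1 = 4 ≡ 0 (mod 2).
  s_4 = 1 + 0 + 1 + 0 + 1 + 0 + 1 + 1 = 5 ≡ 1 (mod 2).
s = (0, 1, 0, 1)^T — this equals column 5 of H (binary 0101), so error is at position 5.
Correct: flip bit 5 of r = 110010001101111 to get c = 110000001101111.


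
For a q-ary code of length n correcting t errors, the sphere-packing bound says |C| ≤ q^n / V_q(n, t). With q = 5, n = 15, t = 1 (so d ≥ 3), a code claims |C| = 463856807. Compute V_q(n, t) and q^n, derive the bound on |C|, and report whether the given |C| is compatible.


V_q(n, t) = 61, q^n = 30517578125, Hamming bound = 500288165, |C| = 463856807 ≤ bound (satisfied).

Step 1: Compute V_q(n, t) = Σ_{j=0}^1 C(n, j) (q−1)^j.
  j = 0: C(15,0)·(4)^0 = 1·1 = 1.
  j = 1: C(15,1)·(4)^1 = 15·4 = 60.
  V_q(n, t) = 1 + 60 = 61.
Step 2: q^n = 5^15 = 30517578125.
Step 3: Hamming bound ⌊q^n / V_q(n,t)⌋ = ⌊30517578125/61⌋ = 500288165.
Step 4: Compare |C| = 463856807 to 500288165: satisfied.
The claimed |C| lies below the Hamming bound.


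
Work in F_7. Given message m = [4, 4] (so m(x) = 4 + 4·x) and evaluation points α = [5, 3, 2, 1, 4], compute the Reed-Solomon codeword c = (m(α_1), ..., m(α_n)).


c = [3, 2, 5, 1, 6]

Message polynomial: m(x) = 4 + 4·x (mod 7).
For each evaluation point α_i, compute m(α_i) mod 7:
  α_1 = 5: Horner steps 4 → 3, so m(5) = 3.
  α_2 = 3: Horner steps 4 → 2, so m(3) = 2.
  α_3 = 2: Horner steps 4 → 5, so m(2) = 5.
  α_4 = 1: Horner steps 4 → 1, so m(1) = 1.
  α_5 = 4: Horner steps 4 → 6, so m(4) = 6.
Codeword c = [3, 2, 5, 1, 6] ∈ F_7^5.


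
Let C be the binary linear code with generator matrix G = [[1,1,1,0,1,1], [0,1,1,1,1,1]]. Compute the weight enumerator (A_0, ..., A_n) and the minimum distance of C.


Weight distribution: A_0 = 1, A_2 = 1, A_5 = 2. Minimum distance d = 2.

Enumerate all 2^2 = 4 messages m ∈ F_2^2.
For each, compute codeword c = mG in F_2^6, then tally its weight.
  m = 00 → c = 000000, weight = 0.
  m = 10 → c = 111011, weight = 5.
  m = 01 → c = 011111, weight = 5.
  m = 11 → c = 100100, weight = 2.
Tally weights:
  weight 0: 1 codewords.
  weight 2: 1 codewords.
  weight 5: 2 codewords.
Minimum distance d = smallest w > 0 with A_w > 0 = 2.
Sanity: Σ A_w = 4 = 2^2 = 4 ✓.


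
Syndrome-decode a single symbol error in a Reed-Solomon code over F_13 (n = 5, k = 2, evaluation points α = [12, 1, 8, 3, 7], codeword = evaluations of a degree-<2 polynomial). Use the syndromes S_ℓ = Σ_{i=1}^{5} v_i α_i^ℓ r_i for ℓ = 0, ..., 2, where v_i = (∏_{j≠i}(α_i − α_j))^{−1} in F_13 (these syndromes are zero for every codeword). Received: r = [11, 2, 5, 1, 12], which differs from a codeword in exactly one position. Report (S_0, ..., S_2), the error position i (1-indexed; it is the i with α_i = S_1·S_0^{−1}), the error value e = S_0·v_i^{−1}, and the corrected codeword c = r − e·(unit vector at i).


S = (2, 11, 2), error at position 1, error magnitude e = 8, c = [3, 2, 5, 1, 12].

Step 1: column multipliers v_i = (∏_{j≠i}(α_i − α_j))^{−1} mod 13.
  i = 1 (α = 12): (12−1)(12−8)(12−3)(12−7) = 11·4·9·5 = 1980 ≡ 4, so v_1 = 4^{−1} = 10 (mod 13).
  i = 2 (α = 1): (1−12)(1−8)(1−3)(1−7) = (−11)·(−7)·(−2)·(−6) = 924 ≡ 1, so v_2 = 1^{−1} = 1 (mod 13).
  i = 3 (α = 8): (8−12)(8−1)(8−3)(8−7) = (−4)·7·5·1 = −140 ≡ 3, so v_3 = 3^{−1} = 9 (mod 13).
  i = 4 (α = 3): (3−12)(3−1)(3−8)(3−7) = (−9)·2·(−5)·(−4) = −360 ≡ 4, so v_4 = 4^{−1} = 10 (mod 13).
  i = 5 (α = 7): (7−12)(7−1)(7−8)(7−3) = (−5)·6·(−1)·4 = 120 ≡ 3, so v_5 = 3^{−1} = 9 (mod 13).
  v = [10, 1, 9, 10, 9].
Step 2: syndromes of r = [11, 2, 5, 1, 12] (all sums mod 13).
  S_0 = Σ v_i r_i = 10·11 + 1·2 + 9·5 + 10·1 + 9·12 = 275 ≡ 2.
  S_1 = Σ v_i α_i r_i = 10·12·11 + 1·1·2 + 9·8·5 + 10·3·1 + 9·7·12 = 2468 ≡ 11.
  α_i^2 mod 13 = [1, 1, 12, 9, 10].
  S_2 = Σ v_i α_i^2 r_i = 10·1·11 + 1·1·2 + 9·12·5 + 10·9·1 + 9·10·12 = 1822 ≡ 2.
  S = (2, 11, 2) ≠ 0, so r is not a codeword (an error is present).
Step 3: locate the error. For a single error e at position i, S_ℓ = v_i·e·α_i^ℓ, so α_err = S_1/S_0.
  S_0^{−1} = 2^{−1} = 7 (mod 13), so α_err = 11·7 = 77 ≡ 12 = α_1. Error position i = 1.
  Consistency check: S_2/S_1 = 2·6 = 12 ≡ 12 = α_err ✓ (single-error assumption holds).
Step 4: error magnitude e = S_0/v_1 = S_0·∏_{j≠1}(α_1 − α_j) = 2·4 = 8 ≡ 8 (mod 13).
Step 5: correct position 1: c_1 = r_1 − e = 11 − 8 ≡ 3 (mod 13). Hence c = [3, 2, 5, 1, 12].
  Check: interpolating c through the α_i gives m(x) = 9 + 6·x (degree < 2) with m(α_i) = c_i for every i, so c is indeed a codeword.


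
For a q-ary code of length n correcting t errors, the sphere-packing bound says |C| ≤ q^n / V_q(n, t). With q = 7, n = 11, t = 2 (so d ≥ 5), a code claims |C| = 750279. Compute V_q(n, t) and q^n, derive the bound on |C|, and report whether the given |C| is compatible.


V_q(n, t) = 2047, q^n = 1977326743, Hamming bound = 965963, |C| = 750279 ≤ bound (satisfied).

Step 1: Compute V_q(n, t) = Σ_{j=0}^2 C(n, j) (q−1)^j.
  j = 0: C(11,0)·(6)^0 = 1·1 = 1.
  j = 1: C(11,1)·(6)^1 = 11·6 = 66.
  j = 2: C(11,2)·(6)^2 = 55·36 = 1980.
  V_q(n, t) = 1 + 66 + 1980 = 2047.
Step 2: q^n = 7^11 = 1977326743.
Step 3: Hamming bound ⌊q^n / V_q(n,t)⌋ = ⌊1977326743/2047⌋ = 965963.
Step 4: Compare |C| = 750279 to 965963: satisfied.
The claimed |C| lies below the Hamming bound.


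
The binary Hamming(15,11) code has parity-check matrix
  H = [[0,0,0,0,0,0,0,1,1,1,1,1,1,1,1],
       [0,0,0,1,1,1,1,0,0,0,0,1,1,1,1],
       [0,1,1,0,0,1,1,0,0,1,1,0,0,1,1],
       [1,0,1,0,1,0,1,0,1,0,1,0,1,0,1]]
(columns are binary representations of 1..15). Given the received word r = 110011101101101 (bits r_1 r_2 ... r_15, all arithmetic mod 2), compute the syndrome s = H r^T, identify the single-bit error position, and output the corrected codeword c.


s = (1, 0, 1, 0)^T, error position = 10, corrected codeword c = 110011101001101

Compute s = H r^T mod 2 one row at a time:
  s_1 = 0 + 1 + 1 + 0 + 1 + 1 + 0 + 1 = 5 ≡ 1 (mod 2).
  s_2 = 0 + 1 + 1 + 1 + 1 + 1 + 0 + 1 = 6 ≡ 0 (mod 2).
  s_3 = 1 + 0 + 1 + 1 + 1 + 0 + 0 + 1 = 5 ≡ 1 (mod 2).
  s_4 = 1 + 0 + 1 + 1 + 1 + 0 + 1 + 1 = 6 ≡ 0 (mod 2).
s = (1, 0, 1, 0)^T — this equals column 10 of H (binary 1010), so error is at position 10.
Correct: flip bit 10 of r = 110011101101101 to get c = 110011101001101.


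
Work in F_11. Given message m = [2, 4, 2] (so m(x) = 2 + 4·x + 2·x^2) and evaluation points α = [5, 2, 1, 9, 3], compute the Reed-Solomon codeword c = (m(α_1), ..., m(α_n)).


c = [6, 7, 8, 2, 10]

Message polynomial: m(x) = 2 + 4·x + 2·x^2 (mod 11).
For each evaluation point α_i, compute m(α_i) mod 11:
  α_1 = 5: Horner steps 2 → 3 → 6, so m(5) = 6.
  α_2 = 2: Horner steps 2 → 8 → 7, so m(2) = 7.
  α_3 = 1: Horner steps 2 → 6 → 8, so m(1) = 8.
  α_4 = 9: Horner steps 2 → 0 → 2, so m(9) = 2.
  α_5 = 3: Horner steps 2 → 10 → 10, so m(3) = 10.
Codeword c = [6, 7, 8, 2, 10] ∈ F_11^5.


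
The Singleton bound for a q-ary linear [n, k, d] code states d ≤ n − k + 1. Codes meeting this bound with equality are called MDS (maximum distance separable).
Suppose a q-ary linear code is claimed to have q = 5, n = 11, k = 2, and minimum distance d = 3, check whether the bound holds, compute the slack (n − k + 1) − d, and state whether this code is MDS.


Singleton RHS = n − k + 1 = 10, slack = 7, bound satisfied, not MDS.

Singleton bound: d ≤ n − k + 1.
Here n = 11, k = 2, so n − k + 1 = 10.
Given d = 3, check d ≤ 10: YES.
Slack = (n − k + 1) − d = 7.
The code is NOT MDS (slack = 7 > 0).
Description: the claimed parameters are [11, 2, 3]_5; such a code would be non-MDS.


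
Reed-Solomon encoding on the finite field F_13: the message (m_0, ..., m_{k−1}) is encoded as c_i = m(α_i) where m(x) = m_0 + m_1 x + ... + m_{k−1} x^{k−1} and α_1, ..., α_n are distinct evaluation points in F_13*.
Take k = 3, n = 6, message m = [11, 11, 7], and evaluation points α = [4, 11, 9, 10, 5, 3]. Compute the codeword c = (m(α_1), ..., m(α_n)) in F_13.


c = [11, 4, 1, 2, 7, 3]

Message polynomial: m(x) = 11 + 11·x + 7·x^2 (mod 13).
For each evaluation point α_i, compute m(α_i) mod 13:
  α_1 = 4: Horner steps 7 → 0 → 11, so m(4) = 11.
  α_2 = 11: Horner steps 7 → 10 → 4, so m(11) = 4.
  α_3 = 9: Horner steps 7 → 9 → 1, so m(9) = 1.
  α_4 = 10: Horner steps 7 → 3 → 2, so m(10) = 2.
  α_5 = 5: Horner steps 7 → 7 → 7, so m(5) = 7.
  α_6 = 3: Horner steps 7 → 6 → 3, so m(3) = 3.
Codeword c = [11, 4, 1, 2, 7, 3] ∈ F_13^6.


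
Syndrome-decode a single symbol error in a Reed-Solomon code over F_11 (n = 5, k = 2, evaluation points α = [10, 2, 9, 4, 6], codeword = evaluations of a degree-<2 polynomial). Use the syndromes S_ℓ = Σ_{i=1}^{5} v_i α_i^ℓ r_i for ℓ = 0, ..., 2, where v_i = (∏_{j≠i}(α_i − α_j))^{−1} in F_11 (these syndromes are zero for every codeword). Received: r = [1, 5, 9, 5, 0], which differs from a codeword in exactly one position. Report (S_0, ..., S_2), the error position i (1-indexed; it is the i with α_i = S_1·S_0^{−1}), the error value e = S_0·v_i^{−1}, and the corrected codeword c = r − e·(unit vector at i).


S = (9, 7, 3), error at position 2, error magnitude e = 6, c = [1, 10, 9, 5, 0].

Step 1: column multipliers v_i = (∏_{j≠i}(α_i − α_j))^{−1} mod 11.
  i = 1 (α = 10): (10−2)(10−9)(10−4)(10−6) = 8·1·6·4 = 192 ≡ 5, so v_1 = 5^{−1} = 9 (mod 11).
  i = 2 (α = 2): (2−10)(2−9)(2−4)(2−6) = (−8)·(−7)·(−2)·(−4) = 448 ≡ 8, so v_2 = 8^{−1} = 7 (mod 11).
  i = 3 (α = 9): (9−10)(9−2)(9−4)(9−6) = (−1)·7·5·3 = −105 ≡ 5, so v_3 = 5^{−1} = 9 (mod 11).
  i = 4 (α = 4): (4−10)(4−2)(4−9)(4−6) = (−6)·2·(−5)·(−2) = −120 ≡ 1, so v_4 = 1^{−1} = 1 (mod 11).
  i = 5 (α = 6): (6−10)(6−2)(6−9)(6−4) = (−4)·4·(−3)·2 = 96 ≡ 8, so v_5 = 8^{−1} = 7 (mod 11).
  v = [9, 7, 9, 1, 7].
Step 2: syndromes of r = [1, 5, 9, 5, 0] (all sums mod 11).
  S_0 = Σ v_i r_i = 9·1 + 7·5 + 9·9 + 1·5 + 7·0 = 130 ≡ 9.
  S_1 = Σ v_i α_i r_i = 9·10·1 + 7·2·5 + 9·9·9 + 1·4·5 + 7·6·0 = 909 ≡ 7.
  α_i^2 mod 11 = [1, 4, 4, 5, 3].
  S_2 = Σ v_i α_i^2 r_i = 9·1·1 + 7·4·5 + 9·4·9 + 1·5·5 + 7·3·0 = 498 ≡ 3.
  S = (9, 7, 3) ≠ 0, so r is not a codeword (an error is present).
Step 3: locate the error. For a single error e at position i, S_ℓ = v_i·e·α_i^ℓ, so α_err = S_1/S_0.
  S_0^{−1} = 9^{−1} = 5 (mod 11), so α_err = 7·5 = 35 ≡ 2 = α_2. Error position i = 2.
  Consistency check: S_2/S_1 = 3·8 = 24 ≡ 2 = α_err ✓ (single-error assumption holds).
Step 4: error magnitude e = S_0/v_2 = S_0·∏_{j≠2}(α_2 − α_j) = 9·8 = 72 ≡ 6 (mod 11).
Step 5: correct position 2: c_2 = r_2 − e = 5 − 6 ≡ 10 (mod 11). Hence c = [1, 10, 9, 5, 0].
  Check: interpolating c through the α_i gives m(x) = 4 + 3·x (degree < 2) with m(α_i) = c_i for every i, so c is indeed a codeword.


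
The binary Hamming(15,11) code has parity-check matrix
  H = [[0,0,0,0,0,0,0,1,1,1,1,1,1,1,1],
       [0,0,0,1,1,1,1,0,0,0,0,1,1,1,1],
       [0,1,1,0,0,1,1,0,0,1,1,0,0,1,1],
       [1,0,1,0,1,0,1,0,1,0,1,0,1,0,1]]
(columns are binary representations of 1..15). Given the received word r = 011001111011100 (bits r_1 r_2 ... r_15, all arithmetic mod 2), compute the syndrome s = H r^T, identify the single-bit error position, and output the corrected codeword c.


s = (1, 0, 1, 1)^T, error position = 11, corrected codeword c = 011001111001100

Compute s = H r^T mod 2 one row at a time:
  s_1 = 1 + 1 + 0 + 1 + 1 + 1 + 0 + 0 = 5 ≡ 1 (mod 2).
  s_2 = 0 + 0 + 1 + 1 + 1 + 1 + 0 + 0 = 4 ≡ 0 (mod 2).
  s_3 = 1 + 1 + 1 + 1 + 0 + 1 + 0 + 0 = 5 ≡ 1 (mod 2).
  s_4 = 0 + 1 + 0 + 1 + 1 + 1 + 1 + 0 = 5 ≡ 1 (mod 2).
s = (1, 0, 1, 1)^T — this equals column 11 of H (binary 1011), so error is at position 11.
Correct: flip bit 11 of r = 011001111011100 to get c = 011001111001100.


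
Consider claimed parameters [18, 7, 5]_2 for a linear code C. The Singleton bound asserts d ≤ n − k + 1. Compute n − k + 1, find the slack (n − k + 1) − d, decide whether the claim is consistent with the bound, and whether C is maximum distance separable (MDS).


Singleton RHS = n − k + 1 = 12, slack = 7, bound satisfied, not MDS.

Singleton bound: d ≤ n − k + 1.
Here n = 18, k = 7, so n − k + 1 = 12.
Given d = 5, check d ≤ 12: YES.
Slack = (n − k + 1) − d = 7.
The code is NOT MDS (slack = 7 > 0).
Description: the claimed parameters are [18, 7, 5]_2; such a code would be non-MDS.


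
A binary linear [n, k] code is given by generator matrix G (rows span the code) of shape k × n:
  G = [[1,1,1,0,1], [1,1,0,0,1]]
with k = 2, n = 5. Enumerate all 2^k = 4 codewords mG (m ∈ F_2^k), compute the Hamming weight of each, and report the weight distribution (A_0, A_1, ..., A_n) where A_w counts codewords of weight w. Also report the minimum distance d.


Weight distribution: A_0 = 1, A_1 = 1, A_3 = 1, A_4 = 1. Minimum distance d = 1.

Enumerate all 2^2 = 4 messages m ∈ F_2^2.
For each, compute codeword c = mG in F_2^5, then tally its weight.
  m = 00 → c = 00000, weight = 0.
  m = 10 → c = 11101, weight = 4.
  m = 01 → c = 11001, weight = 3.
  m = 11 → c = 00100, weight = 1.
Tally weights:
  weight 0: 1 codewords.
  weight 1: 1 codewords.
  weight 3: 1 codewords.
  weight 4: 1 codewords.
Minimum distance d = smallest w > 0 with A_w > 0 = 1.
Sanity: Σ A_w = 4 = 2^2 = 4 ✓.


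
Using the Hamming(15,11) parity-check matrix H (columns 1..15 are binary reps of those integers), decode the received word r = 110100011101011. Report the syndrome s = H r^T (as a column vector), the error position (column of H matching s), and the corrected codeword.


s = (0, 0, 0, 1)^T, error position = 1, corrected codeword c = 010100011101011

Compute s = H r^T mod 2 one row at a time:
  s_1 = 1 + 1 + 1 + 0 + 1 + 0 + 1 + 1 = 6 ≡ 0 (mod 2).
  s_2 = 1 + 0 + 0 + 0 + 1 + 0 + 1 + 1 = 4 ≡ 0 (mod 2).
  s_3 = 1 + 0 + 0 + 0 + 1 + 0 + 1 + 1 = 4 ≡ 0 (mod 2).
  s_4 = 1 + 0 + 0 + 0 + 1 + 0 + 0 + 1 = 3 ≡ 1 (mod 2).
s = (0, 0, 0, 1)^T — this equals column 1 of H (binary 0001), so error is at position 1.
Correct: flip bit 1 of r = 110100011101011 to get c = 010100011101011.


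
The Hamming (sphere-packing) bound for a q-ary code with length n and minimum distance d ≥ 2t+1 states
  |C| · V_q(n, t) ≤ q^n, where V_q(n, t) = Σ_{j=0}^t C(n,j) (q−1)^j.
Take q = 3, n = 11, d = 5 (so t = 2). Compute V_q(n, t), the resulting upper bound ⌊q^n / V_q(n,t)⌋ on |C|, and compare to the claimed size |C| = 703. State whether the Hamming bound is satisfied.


V_q(n, t) = 243, q^n = 177147, Hamming bound = 729, |C| = 703 ≤ bound (satisfied).

Step 1: Compute V_q(n, t) = Σ_{j=0}^2 C(n, j) (q−1)^j.
  j = 0: C(11,0)·(2)^0 = 1·1 = 1.
  j = 1: C(11,1)·(2)^1 = 11·2 = 22.
  j = 2: C(11,2)·(2)^2 = 55·4 = 220.
  V_q(n, t) = 1 + 22 + 220 = 243.
Step 2: q^n = 3^11 = 177147.
Step 3: Hamming bound ⌊q^n / V_q(n,t)⌋ = ⌊177147/243⌋ = 729.
Step 4: Compare |C| = 703 to 729: satisfied.
The claimed |C| lies below the Hamming bound.


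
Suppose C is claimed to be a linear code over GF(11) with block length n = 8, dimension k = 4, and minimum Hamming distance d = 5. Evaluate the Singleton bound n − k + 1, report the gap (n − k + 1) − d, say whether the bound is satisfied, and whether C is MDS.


Singleton RHS = n − k + 1 = 5, slack = 0, bound satisfied, MDS.

Singleton bound: d ≤ n − k + 1.
Here n = 8, k = 4, so n − k + 1 = 5.
Given d = 5, check d ≤ 5: YES.
Slack = (n − k + 1) − d = 0.
The code is MDS (slack = 0).
Description: the claimed parameters are [8, 4, 5]_11; such a code would be MDS (meets Singleton bound).


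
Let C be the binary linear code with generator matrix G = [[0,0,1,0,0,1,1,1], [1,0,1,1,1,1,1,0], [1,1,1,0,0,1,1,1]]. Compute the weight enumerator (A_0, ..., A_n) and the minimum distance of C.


Weight distribution: A_0 = 1, A_2 = 1, A_4 = 3, A_6 = 3. Minimum distance d = 2.

Enumerate all 2^3 = 8 messages m ∈ F_2^3.
For each, compute codeword c = mG in F_2^8, then tally its weight.
  m = 000 → c = 00000000, weight = 0.
  m = 100 → c = 00100111, weight = 4.
  m = 010 → c = 10111110, weight = 6.
  m = 110 → c = 10011001, weight = 4.
  m = 001 → c = 11100111, weight = 6.
  m = 101 → c = 11000000, weight = 2.
  m = 011 → c = 01011001, weight = 4.
  m = 111 → c = 01111110, weight = 6.
Tally weights:
  weight 0: 1 codewords.
  weight 2: 1 codewords.
  weight 4: 3 codewords.
  weight 6: 3 codewords.
Minimum distance d = smallest w > 0 with A_w > 0 = 2.
Sanity: Σ A_w = 8 = 2^3 = 8 ✓.


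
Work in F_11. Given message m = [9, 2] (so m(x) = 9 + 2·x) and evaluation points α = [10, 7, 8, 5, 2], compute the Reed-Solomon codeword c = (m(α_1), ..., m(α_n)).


c = [7, 1, 3, 8, 2]

Message polynomial: m(x) = 9 + 2·x (mod 11).
For each evaluation point α_i, compute m(α_i) mod 11:
  α_1 = 10: Horner steps 2 → 7, so m(10) = 7.
  α_2 = 7: Horner steps 2 → 1, so m(7) = 1.
  α_3 = 8: Horner steps 2 → 3, so m(8) = 3.
  α_4 = 5: Horner steps 2 → 8, so m(5) = 8.
  α_5 = 2: Horner steps 2 → 2, so m(2) = 2.
Codeword c = [7, 1, 3, 8, 2] ∈ F_11^5.


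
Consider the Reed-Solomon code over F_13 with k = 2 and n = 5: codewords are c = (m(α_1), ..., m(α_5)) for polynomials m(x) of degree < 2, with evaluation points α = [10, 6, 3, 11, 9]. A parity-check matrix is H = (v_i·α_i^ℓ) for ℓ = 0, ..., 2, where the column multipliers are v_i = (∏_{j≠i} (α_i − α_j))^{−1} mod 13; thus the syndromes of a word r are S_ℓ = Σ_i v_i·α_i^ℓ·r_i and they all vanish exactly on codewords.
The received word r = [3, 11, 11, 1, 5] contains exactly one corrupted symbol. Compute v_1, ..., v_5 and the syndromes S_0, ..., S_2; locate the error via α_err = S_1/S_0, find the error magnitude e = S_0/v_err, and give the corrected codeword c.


S = (1, 3, 9), error at position 3, error magnitude e = 7, c = [3, 11, 4, 1, 5].

Step 1: column multipliers v_i = (∏_{j≠i}(α_i − α_j))^{−1} mod 13.
  i = 1 (α = 10): (10−6)(10−3)(10−11)(10−9) = 4·7·(−1)·1 = −28 ≡ 11, so v_1 = 11^{−1} = 6 (mod 13).
  i = 2 (α = 6): (6−10)(6−3)(6−11)(6−9) = (−4)·3·(−5)·(−3) = −180 ≡ 2, so v_2 = 2^{−1} = 7 (mod 13).
  i = 3 (α = 3): (3−10)(3−6)(3−11)(3−9) = (−7)·(−3)·(−8)·(−6) = 1008 ≡ 7, so v_3 = 7^{−1} = 2 (mod 13).
  i = 4 (α = 11): (11−10)(11−6)(11−3)(11−9) = 1·5·8·2 = 80 ≡ 2, so v_4 = 2^{−1} = 7 (mod 13).
  i = 5 (α = 9): (9−10)(9−6)(9−3)(9−11) = (−1)·3·6·(−2) = 36 ≡ 10, so v_5 = 10^{−1} = 4 (mod 13).
  v = [6, 7, 2, 7, 4].
Step 2: syndromes of r = [3, 11, 11, 1, 5] (all sums mod 13).
  S_0 = Σ v_i r_i = 6·3 + 7·11 + 2·11 + 7·1 + 4·5 = 144 ≡ 1.
  S_1 = Σ v_i α_i r_i = 6·10·3 + 7·6·11 + 2·3·11 + 7·11·1 + 4·9·5 = 965 ≡ 3.
  α_i^2 mod 13 = [9, 10, 9, 4, 3].
  S_2 = Σ v_i α_i^2 r_i = 6·9·3 + 7·10·11 + 2·9·11 + 7·4·1 + 4·3·5 = 1218 ≡ 9.
  S = (1, 3, 9) ≠ 0, so r is not a codeword (an error is present).
Step 3: locate the error. For a single error e at position i, S_ℓ = v_i·e·α_i^ℓ, so α_err = S_1/S_0.
  S_0^{−1} = 1^{−1} = 1 (mod 13), so α_err = 3·1 = 3 ≡ 3 = α_3. Error position i = 3.
  Consistency check: S_2/S_1 = 9·9 = 81 ≡ 3 = α_err ✓ (single-error assumption holds).
Step 4: error magnitude e = S_0/v_3 = S_0·∏_{j≠3}(α_3 − α_j) = 1·7 = 7 ≡ 7 (mod 13).
Step 5: correct position 3: c_3 = r_3 − e = 11 − 7 ≡ 4 (mod 13). Hence c = [3, 11, 4, 1, 5].
  Check: interpolating c through the α_i gives m(x) = 10 + 11·x (degree < 2) with m(α_i) = c_i for every i, so c is indeed a codeword.


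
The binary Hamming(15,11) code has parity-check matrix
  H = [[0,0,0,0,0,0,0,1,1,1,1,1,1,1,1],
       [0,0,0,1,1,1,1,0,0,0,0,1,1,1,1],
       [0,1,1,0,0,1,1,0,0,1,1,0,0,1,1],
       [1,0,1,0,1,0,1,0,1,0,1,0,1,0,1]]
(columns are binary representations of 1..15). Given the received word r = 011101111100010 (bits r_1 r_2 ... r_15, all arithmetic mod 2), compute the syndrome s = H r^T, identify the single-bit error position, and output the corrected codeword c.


s = (0, 0, 0, 1)^T, error position = 1, corrected codeword c = 111101111100010

Compute s = H r^T mod 2 one row at a time:
  s_1 = 1 + 1 + 1 + 0 + 0 + 0 + 1 + 0 = 4 ≡ 0 (mod 2).
  s_2 = 1 + 0 + 1 + 1 + 0 + 0 + 1 + 0 = 4 ≡ 0 (mod 2).
  s_3 = 1 + 1 + 1 + 1 + 1 + 0 + 1 + 0 = 6 ≡ 0 (mod 2).
  s_4 = 0 + 1 + 0 + 1 + 1 + 0 + 0 + 0 = 3 ≡ 1 (mod 2).
s = (0, 0, 0, 1)^T — this equals column 1 of H (binary 0001), so error is at position 1.
Correct: flip bit 1 of r = 011101111100010 to get c = 111101111100010.


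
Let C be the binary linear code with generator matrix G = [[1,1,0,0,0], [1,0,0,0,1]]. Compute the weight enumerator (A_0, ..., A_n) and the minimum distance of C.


Weight distribution: A_0 = 1, A_2 = 3. Minimum distance d = 2.

Enumerate all 2^2 = 4 messages m ∈ F_2^2.
For each, compute codeword c = mG in F_2^5, then tally its weight.
  m = 00 → c = 00000, weight = 0.
  m = 10 → c = 11000, weight = 2.
  m = 01 → c = 10001, weight = 2.
  m = 11 → c = 01001, weight = 2.
Tally weights:
  weight 0: 1 codewords.
  weight 2: 3 codewords.
Minimum distance d = smallest w > 0 with A_w > 0 = 2.
Sanity: Σ A_w = 4 = 2^2 = 4 ✓.
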